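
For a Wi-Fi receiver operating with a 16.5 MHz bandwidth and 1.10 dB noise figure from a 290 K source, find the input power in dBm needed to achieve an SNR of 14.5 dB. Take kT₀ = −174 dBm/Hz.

Sensitivity = −174 + 10 log₁₀(B) + NF + SNR_min
= −174 + 72.17 + 1.10 + 14.5
= −86.23 dBm → −86.2 dBm

−86.2 dBm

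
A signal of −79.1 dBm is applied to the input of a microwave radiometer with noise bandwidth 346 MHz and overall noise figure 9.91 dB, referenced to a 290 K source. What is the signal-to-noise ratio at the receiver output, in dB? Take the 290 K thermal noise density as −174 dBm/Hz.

Noise floor: N = −174 + 10 log₁₀(B) + NF
10 log₁₀(3.46×10⁸) = 85.39 dB
N = −174 + 85.39 + 9.91 = −78.70 dBm
SNR = P_sig − N = −79.1 − (−78.70) = −0.40 dB → −0.4 dB

−0.4 dB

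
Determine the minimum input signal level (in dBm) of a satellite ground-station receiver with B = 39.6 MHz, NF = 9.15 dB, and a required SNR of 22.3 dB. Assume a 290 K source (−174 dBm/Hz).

Sensitivity = −174 + 10 log₁₀(B) + NF + SNR_min
= −174 + 75.98 + 9.15 + 22.3
= −66.57 dBm → −66.6 dBm

−66.6 dBm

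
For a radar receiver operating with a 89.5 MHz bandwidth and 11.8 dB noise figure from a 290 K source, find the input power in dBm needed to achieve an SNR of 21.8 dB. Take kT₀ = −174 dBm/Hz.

Sensitivity = −174 + 10 log₁₀(B) + NF + SNR_min
= −174 + 79.52 + 11.8 + 21.8
= −60.88 dBm → −60.9 dBm

−60.9 dBm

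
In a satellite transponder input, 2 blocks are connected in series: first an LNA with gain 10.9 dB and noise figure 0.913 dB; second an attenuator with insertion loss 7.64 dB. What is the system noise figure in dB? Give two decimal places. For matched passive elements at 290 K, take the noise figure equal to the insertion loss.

Convert to linear (a loss of L dB is a gain of −L dB): F_i = 10^(NF_i/10), G_i = 10^(G_i,dB/10)
  Stage 1: F_1 = 10^(0.913/10) = 1.234, G_1 = 10^(10.9/10) = 12.30
  Stage 2: F_2 = 10^(7.64/10) = 5.808, G_2 = 10^(−7.64/10) = 0.1722
Friis cascade:
  F = 1.234 + (5.808 − 1)/12.30 = 1.625
NF = 10 log₁₀(1.625) = 2.11 dB

2.11 dB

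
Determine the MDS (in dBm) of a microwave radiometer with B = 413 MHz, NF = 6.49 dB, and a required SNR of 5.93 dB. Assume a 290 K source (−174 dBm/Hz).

−75.4 dBm

Sensitivity = −174 + 10 log₁₀(B) + NF + SNR_min
= −174 + 86.16 + 6.49 + 5.93
= −75.42 dBm → −75.4 dBm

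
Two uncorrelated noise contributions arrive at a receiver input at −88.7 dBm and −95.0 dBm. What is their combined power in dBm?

−87.8 dBm

Convert to linear, add, convert back:
P₁ = 1.35×10⁻¹² W, P₂ = 3.16×10⁻¹³ W
P_tot = 1.67×10⁻¹² W → 10 log₁₀(P_tot / 10⁻³) = −87.8 dBm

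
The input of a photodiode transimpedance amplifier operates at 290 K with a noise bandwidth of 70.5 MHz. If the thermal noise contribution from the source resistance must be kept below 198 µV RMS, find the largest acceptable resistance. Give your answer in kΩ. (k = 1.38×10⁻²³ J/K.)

Johnson–Nyquist: V_n = √(4kTRB) ⇒ R = V_n² / (4kTB)
4kTB = 4 × 1.38×10⁻²³ × 290 × 7.05×10⁷ = 1.13×10⁻¹²
R = (1.98×10⁻⁴)² / 1.13×10⁻¹² = 3.47×10⁴ Ω = 34.7 kΩ

34.7 kΩ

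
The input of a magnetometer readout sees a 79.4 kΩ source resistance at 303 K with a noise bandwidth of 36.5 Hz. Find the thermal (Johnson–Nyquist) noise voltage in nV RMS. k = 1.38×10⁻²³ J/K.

V_n = √(4kTRB)
4kTRB = 4 × 1.38×10⁻²³ × 303 × 7.94×10⁴ × 3.65×10¹ = 4.85×10⁻¹⁴ V²
V_n = √(4.85×10⁻¹⁴) = 2.20×10⁻⁷ V = 220 nV

220 nV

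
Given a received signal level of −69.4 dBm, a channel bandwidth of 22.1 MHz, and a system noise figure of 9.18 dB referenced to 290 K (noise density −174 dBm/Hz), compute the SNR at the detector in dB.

Noise floor: N = −174 + 10 log₁₀(B) + NF
10 log₁₀(2.21×10⁷) = 73.44 dB
N = −174 + 73.44 + 9.18 = −91.38 dBm
SNR = P_sig − N = −69.4 − (−91.38) = 21.98 dB → 22.0 dB

22.0 dB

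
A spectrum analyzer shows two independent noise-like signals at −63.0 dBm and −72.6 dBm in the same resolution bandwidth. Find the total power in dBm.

−62.5 dBm

Convert to linear, add, convert back:
P₁ = 5.01×10⁻¹⁰ W, P₂ = 5.50×10⁻¹¹ W
P_tot = 5.56×10⁻¹⁰ W → 10 log₁₀(P_tot / 10⁻³) = −62.5 dBm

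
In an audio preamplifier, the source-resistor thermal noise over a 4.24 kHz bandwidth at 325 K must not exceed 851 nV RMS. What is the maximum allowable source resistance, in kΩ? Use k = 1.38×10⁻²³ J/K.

9.52 kΩ

Johnson–Nyquist: V_n = √(4kTRB) ⇒ R = V_n² / (4kTB)
4kTB = 4 × 1.38×10⁻²³ × 325 × 4.24×10³ = 7.61×10⁻¹⁷
R = (8.51×10⁻⁷)² / 7.61×10⁻¹⁷ = 9.52×10³ Ω = 9.52 kΩ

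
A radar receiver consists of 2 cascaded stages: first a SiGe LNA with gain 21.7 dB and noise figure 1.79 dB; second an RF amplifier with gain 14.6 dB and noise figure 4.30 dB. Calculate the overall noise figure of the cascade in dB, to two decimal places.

Convert to linear (a loss of L dB is a gain of −L dB): F_i = 10^(NF_i/10), G_i = 10^(G_i,dB/10)
  Stage 1: F_1 = 10^(1.79/10) = 1.510, G_1 = 10^(21.7/10) = 147.9
  Stage 2: F_2 = 10^(4.30/10) = 2.692, G_2 = 10^(14.6/10) = 28.84
Friis cascade:
  F = 1.510 + (2.692 − 1)/147.9 = 1.522
NF = 10 log₁₀(1.522) = 1.82 dB

1.82 dB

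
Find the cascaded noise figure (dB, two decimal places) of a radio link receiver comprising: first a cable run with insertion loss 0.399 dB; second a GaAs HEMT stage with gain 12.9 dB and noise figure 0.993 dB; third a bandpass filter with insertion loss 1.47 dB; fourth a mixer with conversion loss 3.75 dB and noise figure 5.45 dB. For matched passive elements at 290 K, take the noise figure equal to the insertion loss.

2.04 dB

Convert to linear (a loss of L dB is a gain of −L dB): F_i = 10^(NF_i/10), G_i = 10^(G_i,dB/10)
  Stage 1: F_1 = 10^(0.399/10) = 1.096, G_1 = 10^(−0.399/10) = 0.9122
  Stage 2: F_2 = 10^(0.993/10) = 1.257, G_2 = 10^(12.9/10) = 19.50
  Stage 3: F_3 = 10^(1.47/10) = 1.403, G_3 = 10^(−1.47/10) = 0.7129
  Stage 4: F_4 = 10^(5.45/10) = 3.508, G_4 = 10^(−3.75/10) = 0.4217
Friis cascade:
  F = 1.096 + (1.257 − 1)/0.9122 + (1.403 − 1)/17.79 + (3.508 − 1)/12.68 = 1.598
NF = 10 log₁₀(1.598) = 2.04 dB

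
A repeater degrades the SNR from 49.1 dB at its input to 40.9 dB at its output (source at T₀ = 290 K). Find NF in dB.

8.2 dB

NF (dB) = SNR_in(dB) − SNR_out(dB) when the source is at T₀
NF = 49.1 − 40.9 = 8.2 dB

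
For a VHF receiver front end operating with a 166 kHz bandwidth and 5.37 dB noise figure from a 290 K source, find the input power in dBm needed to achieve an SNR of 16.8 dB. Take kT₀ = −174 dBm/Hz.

Sensitivity = −174 + 10 log₁₀(B) + NF + SNR_min
= −174 + 52.2 + 5.37 + 16.8
= −99.63 dBm → −99.6 dBm

−99.6 dBm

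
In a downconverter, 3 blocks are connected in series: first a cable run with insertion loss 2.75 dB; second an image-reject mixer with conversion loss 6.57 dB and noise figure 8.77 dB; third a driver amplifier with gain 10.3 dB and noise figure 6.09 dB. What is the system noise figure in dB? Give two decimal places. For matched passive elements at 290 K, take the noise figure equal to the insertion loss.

Convert to linear (a loss of L dB is a gain of −L dB): F_i = 10^(NF_i/10), G_i = 10^(G_i,dB/10)
  Stage 1: F_1 = 10^(2.75/10) = 1.884, G_1 = 10^(−2.75/10) = 0.5309
  Stage 2: F_2 = 10^(8.77/10) = 7.534, G_2 = 10^(−6.57/10) = 0.2203
  Stage 3: F_3 = 10^(6.09/10) = 4.064, G_3 = 10^(10.3/10) = 10.72
Friis cascade:
  F = 1.884 + (7.534 − 1)/0.5309 + (4.064 − 1)/0.1169 = 40.39
NF = 10 log₁₀(40.39) = 16.06 dB

16.06 dB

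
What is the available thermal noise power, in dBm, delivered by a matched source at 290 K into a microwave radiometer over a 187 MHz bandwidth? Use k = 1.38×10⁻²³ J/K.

P_n = kTB = 1.38×10⁻²³ × 290 × 1.87×10⁸ = 7.48×10⁻¹³ W
In dBm: 10 log₁₀(7.48×10⁻¹³ / 10⁻³) = −91.3 dBm

−91.3 dBm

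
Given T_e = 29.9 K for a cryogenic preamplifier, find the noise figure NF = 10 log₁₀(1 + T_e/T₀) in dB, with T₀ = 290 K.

F = 1 + T_e/T₀ = 1 + 29.9/290 = 1.1031
NF = 10 log₁₀(1.1031) = 0.426 dB

0.426 dB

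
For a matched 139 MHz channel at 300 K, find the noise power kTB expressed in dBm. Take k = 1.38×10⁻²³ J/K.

P_n = kTB = 1.38×10⁻²³ × 300 × 1.39×10⁸ = 5.75×10⁻¹³ W
In dBm: 10 log₁₀(5.75×10⁻¹³ / 10⁻³) = −92.4 dBm

−92.4 dBm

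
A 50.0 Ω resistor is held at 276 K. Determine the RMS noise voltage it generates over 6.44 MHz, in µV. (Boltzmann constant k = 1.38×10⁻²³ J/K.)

2.21 µV

V_n = √(4kTRB)
4kTRB = 4 × 1.38×10⁻²³ × 276 × 5.00×10¹ × 6.44×10⁶ = 4.91×10⁻¹² V²
V_n = √(4.91×10⁻¹²) = 2.21×10⁻⁶ V = 2.21 µV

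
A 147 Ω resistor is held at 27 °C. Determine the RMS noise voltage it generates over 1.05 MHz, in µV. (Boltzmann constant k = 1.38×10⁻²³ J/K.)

T = 27 °C + 273.15 = 300.15 K
V_n = √(4kTRB)
4kTRB = 4 × 1.38×10⁻²³ × 300.15 × 1.47×10² × 1.05×10⁶ = 2.56×10⁻¹² V²
V_n = √(2.56×10⁻¹²) = 1.60×10⁻⁶ V = 1.60 µV

1.60 µV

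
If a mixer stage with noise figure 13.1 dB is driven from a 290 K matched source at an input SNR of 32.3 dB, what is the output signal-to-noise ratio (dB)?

19.2 dB

By definition F = SNR_in/SNR_out, so in dB: SNR_out = SNR_in − NF
SNR_out = 32.3 − 13.1 = 19.2 dB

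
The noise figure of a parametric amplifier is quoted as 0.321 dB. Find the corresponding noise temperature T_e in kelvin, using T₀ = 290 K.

F = 10^(0.321/10) = 1.07671
T_e = (F − 1)·T₀ = (1.07671 − 1) × 290 = 22.2 K

22.2 K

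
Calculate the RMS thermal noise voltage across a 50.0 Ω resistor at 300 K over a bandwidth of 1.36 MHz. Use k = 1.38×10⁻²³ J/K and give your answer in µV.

V_n = √(4kTRB)
4kTRB = 4 × 1.38×10⁻²³ × 300 × 5.00×10¹ × 1.36×10⁶ = 1.13×10⁻¹² V²
V_n = √(1.13×10⁻¹²) = 1.06×10⁻⁶ V = 1.06 µV

1.06 µV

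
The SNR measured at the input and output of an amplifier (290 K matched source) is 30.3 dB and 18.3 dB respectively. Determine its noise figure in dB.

NF (dB) = SNR_in(dB) − SNR_out(dB) when the source is at T₀
NF = 30.3 − 18.3 = 12.0 dB

12.0 dB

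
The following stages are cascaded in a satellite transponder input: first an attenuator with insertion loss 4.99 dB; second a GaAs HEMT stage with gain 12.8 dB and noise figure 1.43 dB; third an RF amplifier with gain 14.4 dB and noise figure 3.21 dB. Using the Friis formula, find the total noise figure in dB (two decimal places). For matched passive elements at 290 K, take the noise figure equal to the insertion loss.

Convert to linear (a loss of L dB is a gain of −L dB): F_i = 10^(NF_i/10), G_i = 10^(G_i,dB/10)
  Stage 1: F_1 = 10^(4.99/10) = 3.155, G_1 = 10^(−4.99/10) = 0.3170
  Stage 2: F_2 = 10^(1.43/10) = 1.390, G_2 = 10^(12.8/10) = 19.05
  Stage 3: F_3 = 10^(3.21/10) = 2.094, G_3 = 10^(14.4/10) = 27.54
Friis cascade:
  F = 3.155 + (1.390 − 1)/0.3170 + (2.094 − 1)/6.039 = 4.566
NF = 10 log₁₀(4.566) = 6.60 dB

6.60 dB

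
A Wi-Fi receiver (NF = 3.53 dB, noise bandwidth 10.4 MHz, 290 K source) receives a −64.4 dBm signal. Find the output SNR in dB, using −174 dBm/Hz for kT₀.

Noise floor: N = −174 + 10 log₁₀(B) + NF
10 log₁₀(1.04×10⁷) = 70.17 dB
N = −174 + 70.17 + 3.53 = −100.30 dBm
SNR = P_sig − N = −64.4 − (−100.30) = 35.90 dB → 35.9 dB

35.9 dB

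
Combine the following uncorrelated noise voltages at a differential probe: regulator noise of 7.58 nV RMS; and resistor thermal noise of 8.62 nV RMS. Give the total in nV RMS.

11.5 nV

Uncorrelated sources add in power (mean-square): V_tot = √(ΣV_i²)
V_tot = √[(7.58×10⁻⁹)² + (8.62×10⁻⁹)²] = 1.15×10⁻⁸ V = 11.5 nV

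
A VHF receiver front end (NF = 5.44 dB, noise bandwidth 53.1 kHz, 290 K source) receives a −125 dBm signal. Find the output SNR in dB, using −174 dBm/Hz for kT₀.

−3.7 dB

Noise floor: N = −174 + 10 log₁₀(B) + NF
10 log₁₀(5.31×10⁴) = 47.25 dB
N = −174 + 47.25 + 5.44 = −121.31 dBm
SNR = P_sig − N = −125 − (−121.31) = −3.69 dB → −3.7 dB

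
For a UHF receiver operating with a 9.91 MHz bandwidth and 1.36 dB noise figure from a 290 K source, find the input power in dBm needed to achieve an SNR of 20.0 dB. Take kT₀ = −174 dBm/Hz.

−82.7 dBm

Sensitivity = −174 + 10 log₁₀(B) + NF + SNR_min
= −174 + 69.96 + 1.36 + 20.0
= −82.68 dBm → −82.7 dBm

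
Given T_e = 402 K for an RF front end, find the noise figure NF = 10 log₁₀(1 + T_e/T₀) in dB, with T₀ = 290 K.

F = 1 + T_e/T₀ = 1 + 402/290 = 2.38621
NF = 10 log₁₀(2.38621) = 3.78 dB

3.78 dB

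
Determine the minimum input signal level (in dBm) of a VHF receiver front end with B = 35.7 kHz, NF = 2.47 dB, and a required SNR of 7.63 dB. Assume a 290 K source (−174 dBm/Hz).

−118.4 dBm

Sensitivity = −174 + 10 log₁₀(B) + NF + SNR_min
= −174 + 45.53 + 2.47 + 7.63
= −118.37 dBm → −118.4 dBm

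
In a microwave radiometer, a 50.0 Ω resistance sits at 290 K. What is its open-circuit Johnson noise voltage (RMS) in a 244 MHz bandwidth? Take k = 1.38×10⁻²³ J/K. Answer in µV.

V_n = √(4kTRB)
4kTRB = 4 × 1.38×10⁻²³ × 290 × 5.00×10¹ × 2.44×10⁸ = 1.95×10⁻¹⁰ V²
V_n = √(1.95×10⁻¹⁰) = 1.40×10⁻⁵ V = 14.0 µV

14.0 µV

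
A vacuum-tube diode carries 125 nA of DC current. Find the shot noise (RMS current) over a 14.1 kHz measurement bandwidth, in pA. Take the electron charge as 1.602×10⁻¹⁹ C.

23.8 pA

I_n = √(2qI·B)
2qI·B = 2 × 1.602×10⁻¹⁹ × 1.25×10⁻⁷ × 1.41×10⁴ = 5.65×10⁻²² A²
I_n = √(5.65×10⁻²²) = 2.38×10⁻¹¹ A = 23.8 pA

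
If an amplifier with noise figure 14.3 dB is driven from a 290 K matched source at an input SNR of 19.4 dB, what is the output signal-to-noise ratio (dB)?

5.1 dB

By definition F = SNR_in/SNR_out, so in dB: SNR_out = SNR_in − NF
SNR_out = 19.4 − 14.3 = 5.1 dB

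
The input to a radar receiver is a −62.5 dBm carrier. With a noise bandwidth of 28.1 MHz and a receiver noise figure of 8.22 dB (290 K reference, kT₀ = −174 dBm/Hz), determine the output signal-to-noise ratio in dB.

Noise floor: N = −174 + 10 log₁₀(B) + NF
10 log₁₀(2.81×10⁷) = 74.49 dB
N = −174 + 74.49 + 8.22 = −91.29 dBm
SNR = P_sig − N = −62.5 − (−91.29) = 28.79 dB → 28.8 dB

28.8 dB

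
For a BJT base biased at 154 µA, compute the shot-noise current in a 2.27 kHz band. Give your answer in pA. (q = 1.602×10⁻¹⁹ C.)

I_n = √(2qI·B)
2qI·B = 2 × 1.602×10⁻¹⁹ × 1.54×10⁻⁴ × 2.27×10³ = 1.12×10⁻¹⁹ A²
I_n = √(1.12×10⁻¹⁹) = 3.35×10⁻¹⁰ A = 335 pA

335 pA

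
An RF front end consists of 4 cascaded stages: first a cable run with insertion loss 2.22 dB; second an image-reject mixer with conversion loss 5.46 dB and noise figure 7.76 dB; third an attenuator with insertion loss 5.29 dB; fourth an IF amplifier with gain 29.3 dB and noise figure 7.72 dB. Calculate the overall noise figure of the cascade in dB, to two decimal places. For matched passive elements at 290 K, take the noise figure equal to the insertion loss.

20.84 dB

Convert to linear (a loss of L dB is a gain of −L dB): F_i = 10^(NF_i/10), G_i = 10^(G_i,dB/10)
  Stage 1: F_1 = 10^(2.22/10) = 1.667, G_1 = 10^(−2.22/10) = 0.5998
  Stage 2: F_2 = 10^(7.76/10) = 5.970, G_2 = 10^(−5.46/10) = 0.2844
  Stage 3: F_3 = 10^(5.29/10) = 3.381, G_3 = 10^(−5.29/10) = 0.2958
  Stage 4: F_4 = 10^(7.72/10) = 5.916, G_4 = 10^(29.3/10) = 851.1
Friis cascade:
  F = 1.667 + (5.970 − 1)/0.5998 + (3.381 − 1)/0.1706 + (5.916 − 1)/0.05047 = 121.3
NF = 10 log₁₀(121.3) = 20.84 dB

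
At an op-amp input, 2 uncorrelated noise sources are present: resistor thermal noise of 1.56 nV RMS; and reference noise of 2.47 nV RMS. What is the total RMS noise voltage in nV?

2.92 nV

Uncorrelated sources add in power (mean-square): V_tot = √(ΣV_i²)
V_tot = √[(1.56×10⁻⁹)² + (2.47×10⁻⁹)²] = 2.92×10⁻⁹ V = 2.92 nV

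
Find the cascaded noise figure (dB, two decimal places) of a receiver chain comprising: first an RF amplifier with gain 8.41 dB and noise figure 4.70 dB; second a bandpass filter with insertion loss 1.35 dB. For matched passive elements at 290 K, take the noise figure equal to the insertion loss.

4.78 dB

Convert to linear (a loss of L dB is a gain of −L dB): F_i = 10^(NF_i/10), G_i = 10^(G_i,dB/10)
  Stage 1: F_1 = 10^(4.70/10) = 2.951, G_1 = 10^(8.41/10) = 6.934
  Stage 2: F_2 = 10^(1.35/10) = 1.365, G_2 = 10^(−1.35/10) = 0.7328
Friis cascade:
  F = 2.951 + (1.365 − 1)/6.934 = 3.004
NF = 10 log₁₀(3.004) = 4.78 dB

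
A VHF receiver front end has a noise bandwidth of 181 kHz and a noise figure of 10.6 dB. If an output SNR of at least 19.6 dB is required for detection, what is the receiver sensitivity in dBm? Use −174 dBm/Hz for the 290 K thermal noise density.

−91.2 dBm

Sensitivity = −174 + 10 log₁₀(B) + NF + SNR_min
= −174 + 52.58 + 10.6 + 19.6
= −91.22 dBm → −91.2 dBm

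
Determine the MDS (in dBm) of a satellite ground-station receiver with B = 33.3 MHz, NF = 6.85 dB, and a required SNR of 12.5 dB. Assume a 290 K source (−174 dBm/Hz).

−79.4 dBm

Sensitivity = −174 + 10 log₁₀(B) + NF + SNR_min
= −174 + 75.22 + 6.85 + 12.5
= −79.43 dBm → −79.4 dBm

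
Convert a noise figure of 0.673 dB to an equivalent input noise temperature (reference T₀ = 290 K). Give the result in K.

F = 10^(0.673/10) = 1.16762
T_e = (F − 1)·T₀ = (1.16762 − 1) × 290 = 48.6 K

48.6 K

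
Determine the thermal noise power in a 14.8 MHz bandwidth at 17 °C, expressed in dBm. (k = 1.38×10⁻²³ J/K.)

T = 17 °C + 273.15 = 290.15 K
P_n = kTB = 1.38×10⁻²³ × 290.15 × 1.48×10⁷ = 5.93×10⁻¹⁴ W
In dBm: 10 log₁₀(5.93×10⁻¹⁴ / 10⁻³) = −102.3 dBm

−102.3 dBm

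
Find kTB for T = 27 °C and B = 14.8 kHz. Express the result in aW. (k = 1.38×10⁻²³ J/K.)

T = 27 °C + 273.15 = 300.15 K
P_n = kTB = 1.38×10⁻²³ × 300.15 × 1.48×10⁴ = 6.13×10⁻¹⁷ W = 61.3 aW

61.3 aW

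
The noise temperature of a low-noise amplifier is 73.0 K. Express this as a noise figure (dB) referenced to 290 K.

0.975 dB

F = 1 + T_e/T₀ = 1 + 73.0/290 = 1.25172
NF = 10 log₁₀(1.25172) = 0.975 dB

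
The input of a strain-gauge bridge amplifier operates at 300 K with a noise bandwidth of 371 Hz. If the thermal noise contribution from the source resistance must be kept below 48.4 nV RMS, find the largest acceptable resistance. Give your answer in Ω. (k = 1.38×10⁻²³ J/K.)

381 Ω

Johnson–Nyquist: V_n = √(4kTRB) ⇒ R = V_n² / (4kTB)
4kTB = 4 × 1.38×10⁻²³ × 300 × 3.71×10² = 6.14×10⁻¹⁸
R = (4.84×10⁻⁸)² / 6.14×10⁻¹⁸ = 3.81×10² Ω = 381 Ω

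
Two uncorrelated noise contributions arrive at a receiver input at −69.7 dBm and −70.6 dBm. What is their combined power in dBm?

Convert to linear, add, convert back:
P₁ = 1.07×10⁻¹⁰ W, P₂ = 8.71×10⁻¹¹ W
P_tot = 1.94×10⁻¹⁰ W → 10 log₁₀(P_tot / 10⁻³) = −67.1 dBm

−67.1 dBm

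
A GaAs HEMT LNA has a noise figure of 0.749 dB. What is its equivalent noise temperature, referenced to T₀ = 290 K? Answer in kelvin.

F = 10^(0.749/10) = 1.18823
T_e = (F − 1)·T₀ = (1.18823 − 1) × 290 = 54.6 K

54.6 K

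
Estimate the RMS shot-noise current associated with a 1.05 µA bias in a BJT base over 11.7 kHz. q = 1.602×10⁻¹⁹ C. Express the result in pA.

62.7 pA

I_n = √(2qI·B)
2qI·B = 2 × 1.602×10⁻¹⁹ × 1.05×10⁻⁶ × 1.17×10⁴ = 3.94×10⁻²¹ A²
I_n = √(3.94×10⁻²¹) = 6.27×10⁻¹¹ A = 62.7 pA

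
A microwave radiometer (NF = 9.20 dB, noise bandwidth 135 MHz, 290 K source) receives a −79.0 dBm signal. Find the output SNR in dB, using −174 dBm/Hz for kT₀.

Noise floor: N = −174 + 10 log₁₀(B) + NF
10 log₁₀(1.35×10⁸) = 81.3 dB
N = −174 + 81.3 + 9.20 = −83.50 dBm
SNR = P_sig − N = −79.0 − (−83.50) = 4.50 dB → 4.5 dB

4.5 dB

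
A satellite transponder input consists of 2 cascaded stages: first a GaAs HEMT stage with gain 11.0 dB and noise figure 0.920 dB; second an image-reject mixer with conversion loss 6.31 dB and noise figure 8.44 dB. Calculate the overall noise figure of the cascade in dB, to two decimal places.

Convert to linear (a loss of L dB is a gain of −L dB): F_i = 10^(NF_i/10), G_i = 10^(G_i,dB/10)
  Stage 1: F_1 = 10^(0.920/10) = 1.236, G_1 = 10^(11.0/10) = 12.59
  Stage 2: F_2 = 10^(8.44/10) = 6.982, G_2 = 10^(−6.31/10) = 0.2339
Friis cascade:
  F = 1.236 + (6.982 − 1)/12.59 = 1.711
NF = 10 log₁₀(1.711) = 2.33 dB

2.33 dB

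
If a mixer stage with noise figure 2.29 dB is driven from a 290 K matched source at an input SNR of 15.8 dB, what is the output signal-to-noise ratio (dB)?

By definition F = SNR_in/SNR_out, so in dB: SNR_out = SNR_in − NF
SNR_out = 15.8 − 2.29 = 13.51 dB

13.51 dB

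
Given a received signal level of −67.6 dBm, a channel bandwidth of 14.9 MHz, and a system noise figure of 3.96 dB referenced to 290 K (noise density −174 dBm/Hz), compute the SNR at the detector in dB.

30.7 dB

Noise floor: N = −174 + 10 log₁₀(B) + NF
10 log₁₀(1.49×10⁷) = 71.73 dB
N = −174 + 71.73 + 3.96 = −98.31 dBm
SNR = P_sig − N = −67.6 − (−98.31) = 30.71 dB → 30.7 dB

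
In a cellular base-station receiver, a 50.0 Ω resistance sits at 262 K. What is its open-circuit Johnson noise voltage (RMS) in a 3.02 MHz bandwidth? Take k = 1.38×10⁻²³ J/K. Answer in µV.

V_n = √(4kTRB)
4kTRB = 4 × 1.38×10⁻²³ × 262 × 5.00×10¹ × 3.02×10⁶ = 2.18×10⁻¹² V²
V_n = √(2.18×10⁻¹²) = 1.48×10⁻⁶ V = 1.48 µV

1.48 µV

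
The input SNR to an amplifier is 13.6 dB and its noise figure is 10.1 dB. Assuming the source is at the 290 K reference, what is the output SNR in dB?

By definition F = SNR_in/SNR_out, so in dB: SNR_out = SNR_in − NF
SNR_out = 13.6 − 10.1 = 3.5 dB

3.5 dB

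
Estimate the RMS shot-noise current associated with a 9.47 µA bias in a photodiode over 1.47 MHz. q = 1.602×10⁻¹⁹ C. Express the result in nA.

2.11 nA

I_n = √(2qI·B)
2qI·B = 2 × 1.602×10⁻¹⁹ × 9.47×10⁻⁶ × 1.47×10⁶ = 4.46×10⁻¹⁸ A²
I_n = √(4.46×10⁻¹⁸) = 2.11×10⁻⁹ A = 2.11 nA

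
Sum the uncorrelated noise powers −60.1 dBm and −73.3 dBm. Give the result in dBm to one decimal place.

Convert to linear, add, convert back:
P₁ = 9.77×10⁻¹⁰ W, P₂ = 4.68×10⁻¹¹ W
P_tot = 1.02×10⁻⁹ W → 10 log₁₀(P_tot / 10⁻³) = −59.9 dBm

−59.9 dBm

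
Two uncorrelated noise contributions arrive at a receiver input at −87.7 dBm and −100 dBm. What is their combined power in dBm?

−87.5 dBm

Convert to linear, add, convert back:
P₁ = 1.70×10⁻¹² W, P₂ = 1.00×10⁻¹³ W
P_tot = 1.80×10⁻¹² W → 10 log₁₀(P_tot / 10⁻³) = −87.5 dBm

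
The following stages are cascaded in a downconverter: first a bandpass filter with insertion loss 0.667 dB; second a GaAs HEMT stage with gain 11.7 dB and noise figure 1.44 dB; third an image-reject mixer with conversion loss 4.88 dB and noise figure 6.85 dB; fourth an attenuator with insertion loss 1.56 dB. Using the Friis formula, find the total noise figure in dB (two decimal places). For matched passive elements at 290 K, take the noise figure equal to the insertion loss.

3.08 dB

Convert to linear (a loss of L dB is a gain of −L dB): F_i = 10^(NF_i/10), G_i = 10^(G_i,dB/10)
  Stage 1: F_1 = 10^(0.667/10) = 1.166, G_1 = 10^(−0.667/10) = 0.8576
  Stage 2: F_2 = 10^(1.44/10) = 1.393, G_2 = 10^(11.7/10) = 14.79
  Stage 3: F_3 = 10^(6.85/10) = 4.842, G_3 = 10^(−4.88/10) = 0.3251
  Stage 4: F_4 = 10^(1.56/10) = 1.432, G_4 = 10^(−1.56/10) = 0.6982
Friis cascade:
  F = 1.166 + (1.393 − 1)/0.8576 + (4.842 − 1)/12.69 + (1.432 − 1)/4.124 = 2.032
NF = 10 log₁₀(2.032) = 3.08 dB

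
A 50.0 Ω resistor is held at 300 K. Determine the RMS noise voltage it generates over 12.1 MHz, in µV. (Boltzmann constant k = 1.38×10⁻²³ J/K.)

3.17 µV

V_n = √(4kTRB)
4kTRB = 4 × 1.38×10⁻²³ × 300 × 5.00×10¹ × 1.21×10⁷ = 1.00×10⁻¹¹ V²
V_n = √(1.00×10⁻¹¹) = 3.17×10⁻⁶ V = 3.17 µV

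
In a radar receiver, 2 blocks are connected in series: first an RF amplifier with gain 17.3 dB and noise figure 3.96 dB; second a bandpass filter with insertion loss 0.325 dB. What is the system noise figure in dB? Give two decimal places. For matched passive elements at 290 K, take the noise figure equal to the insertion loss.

3.96 dB

Convert to linear (a loss of L dB is a gain of −L dB): F_i = 10^(NF_i/10), G_i = 10^(G_i,dB/10)
  Stage 1: F_1 = 10^(3.96/10) = 2.489, G_1 = 10^(17.3/10) = 53.70
  Stage 2: F_2 = 10^(0.325/10) = 1.078, G_2 = 10^(−0.325/10) = 0.9279
Friis cascade:
  F = 2.489 + (1.078 − 1)/53.70 = 2.490
NF = 10 log₁₀(2.490) = 3.96 dB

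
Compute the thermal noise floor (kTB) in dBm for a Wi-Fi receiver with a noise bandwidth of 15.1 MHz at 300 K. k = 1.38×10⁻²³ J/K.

P_n = kTB = 1.38×10⁻²³ × 300 × 1.51×10⁷ = 6.25×10⁻¹⁴ W
In dBm: 10 log₁₀(6.25×10⁻¹⁴ / 10⁻³) = −102.0 dBm

−102.0 dBm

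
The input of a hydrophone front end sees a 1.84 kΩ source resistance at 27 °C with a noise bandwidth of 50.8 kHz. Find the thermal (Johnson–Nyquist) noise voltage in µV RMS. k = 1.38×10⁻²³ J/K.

T = 27 °C + 273.15 = 300.15 K
V_n = √(4kTRB)
4kTRB = 4 × 1.38×10⁻²³ × 300.15 × 1.84×10³ × 5.08×10⁴ = 1.55×10⁻¹² V²
V_n = √(1.55×10⁻¹²) = 1.24×10⁻⁶ V = 1.24 µV

1.24 µV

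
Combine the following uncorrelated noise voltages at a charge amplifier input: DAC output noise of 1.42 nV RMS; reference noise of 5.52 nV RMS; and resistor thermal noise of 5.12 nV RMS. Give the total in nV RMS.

Uncorrelated sources add in power (mean-square): V_tot = √(ΣV_i²)
V_tot = √[(1.42×10⁻⁹)² + (5.52×10⁻⁹)² + (5.12×10⁻⁹)²] = 7.66×10⁻⁹ V = 7.66 nV

7.66 nV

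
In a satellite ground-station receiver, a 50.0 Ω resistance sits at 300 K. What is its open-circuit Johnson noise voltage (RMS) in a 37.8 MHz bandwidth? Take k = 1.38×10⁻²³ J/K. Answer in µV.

5.59 µV

V_n = √(4kTRB)
4kTRB = 4 × 1.38×10⁻²³ × 300 × 5.00×10¹ × 3.78×10⁷ = 3.13×10⁻¹¹ V²
V_n = √(3.13×10⁻¹¹) = 5.59×10⁻⁶ V = 5.59 µV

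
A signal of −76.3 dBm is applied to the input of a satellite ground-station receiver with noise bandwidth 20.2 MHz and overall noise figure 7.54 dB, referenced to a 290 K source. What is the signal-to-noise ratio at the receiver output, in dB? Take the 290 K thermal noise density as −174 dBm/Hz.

Noise floor: N = −174 + 10 log₁₀(B) + NF
10 log₁₀(2.02×10⁷) = 73.05 dB
N = −174 + 73.05 + 7.54 = −93.41 dBm
SNR = P_sig − N = −76.3 − (−93.41) = 17.11 dB → 17.1 dB

17.1 dB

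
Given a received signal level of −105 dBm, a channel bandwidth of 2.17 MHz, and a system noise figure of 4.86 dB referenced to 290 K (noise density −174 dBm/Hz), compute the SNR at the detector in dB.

Noise floor: N = −174 + 10 log₁₀(B) + NF
10 log₁₀(2.17×10⁶) = 63.36 dB
N = −174 + 63.36 + 4.86 = −105.78 dBm
SNR = P_sig − N = −105 − (−105.78) = 0.78 dB → 0.8 dB

0.8 dB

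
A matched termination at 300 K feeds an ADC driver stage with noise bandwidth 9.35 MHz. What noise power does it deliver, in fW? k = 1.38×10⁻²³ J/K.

38.7 fW

P_n = kTB = 1.38×10⁻²³ × 300 × 9.35×10⁶ = 3.87×10⁻¹⁴ W = 38.7 fW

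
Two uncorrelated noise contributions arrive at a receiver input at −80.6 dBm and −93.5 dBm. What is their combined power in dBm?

Convert to linear, add, convert back:
P₁ = 8.71×10⁻¹² W, P₂ = 4.47×10⁻¹³ W
P_tot = 9.16×10⁻¹² W → 10 log₁₀(P_tot / 10⁻³) = −80.4 dBm

−80.4 dBm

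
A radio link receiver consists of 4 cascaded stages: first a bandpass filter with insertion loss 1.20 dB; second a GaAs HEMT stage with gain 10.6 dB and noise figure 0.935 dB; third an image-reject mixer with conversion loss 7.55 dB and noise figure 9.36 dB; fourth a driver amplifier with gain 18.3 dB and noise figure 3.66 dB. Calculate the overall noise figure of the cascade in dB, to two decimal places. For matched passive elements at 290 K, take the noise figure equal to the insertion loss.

5.28 dB

Convert to linear (a loss of L dB is a gain of −L dB): F_i = 10^(NF_i/10), G_i = 10^(G_i,dB/10)
  Stage 1: F_1 = 10^(1.20/10) = 1.318, G_1 = 10^(−1.20/10) = 0.7586
  Stage 2: F_2 = 10^(0.935/10) = 1.240, G_2 = 10^(10.6/10) = 11.48
  Stage 3: F_3 = 10^(9.36/10) = 8.630, G_3 = 10^(−7.55/10) = 0.1758
  Stage 4: F_4 = 10^(3.66/10) = 2.323, G_4 = 10^(18.3/10) = 67.61
Friis cascade:
  F = 1.318 + (1.240 − 1)/0.7586 + (8.630 − 1)/8.710 + (2.323 − 1)/1.531 = 3.375
NF = 10 log₁₀(3.375) = 5.28 dB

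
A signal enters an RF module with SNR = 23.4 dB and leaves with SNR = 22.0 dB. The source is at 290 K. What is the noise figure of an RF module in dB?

1.4 dB

NF (dB) = SNR_in(dB) − SNR_out(dB) when the source is at T₀
NF = 23.4 − 22.0 = 1.4 dB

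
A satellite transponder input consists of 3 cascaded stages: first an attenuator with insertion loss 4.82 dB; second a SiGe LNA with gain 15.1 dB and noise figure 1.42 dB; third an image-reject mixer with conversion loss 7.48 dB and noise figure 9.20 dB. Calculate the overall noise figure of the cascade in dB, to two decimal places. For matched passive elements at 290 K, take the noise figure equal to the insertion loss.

Convert to linear (a loss of L dB is a gain of −L dB): F_i = 10^(NF_i/10), G_i = 10^(G_i,dB/10)
  Stage 1: F_1 = 10^(4.82/10) = 3.034, G_1 = 10^(−4.82/10) = 0.3296
  Stage 2: F_2 = 10^(1.42/10) = 1.387, G_2 = 10^(15.1/10) = 32.36
  Stage 3: F_3 = 10^(9.20/10) = 8.318, G_3 = 10^(−7.48/10) = 0.1786
Friis cascade:
  F = 3.034 + (1.387 − 1)/0.3296 + (8.318 − 1)/10.67 = 4.893
NF = 10 log₁₀(4.893) = 6.90 dB

6.90 dB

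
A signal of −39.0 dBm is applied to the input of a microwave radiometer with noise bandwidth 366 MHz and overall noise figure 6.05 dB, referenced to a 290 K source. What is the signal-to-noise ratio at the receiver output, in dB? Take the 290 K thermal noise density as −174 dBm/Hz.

43.3 dB

Noise floor: N = −174 + 10 log₁₀(B) + NF
10 log₁₀(3.66×10⁸) = 85.63 dB
N = −174 + 85.63 + 6.05 = −82.32 dBm
SNR = P_sig − N = −39.0 − (−82.32) = 43.32 dB → 43.3 dB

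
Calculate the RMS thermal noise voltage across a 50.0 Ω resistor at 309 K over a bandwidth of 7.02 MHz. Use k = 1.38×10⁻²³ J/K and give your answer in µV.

2.45 µV

V_n = √(4kTRB)
4kTRB = 4 × 1.38×10⁻²³ × 309 × 5.00×10¹ × 7.02×10⁶ = 5.99×10⁻¹² V²
V_n = √(5.99×10⁻¹²) = 2.45×10⁻⁶ V = 2.45 µV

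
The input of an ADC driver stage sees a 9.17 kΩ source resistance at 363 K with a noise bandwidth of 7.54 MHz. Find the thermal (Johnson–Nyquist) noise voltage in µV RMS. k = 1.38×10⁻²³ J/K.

V_n = √(4kTRB)
4kTRB = 4 × 1.38×10⁻²³ × 363 × 9.17×10³ × 7.54×10⁶ = 1.39×10⁻⁹ V²
V_n = √(1.39×10⁻⁹) = 3.72×10⁻⁵ V = 37.2 µV

37.2 µV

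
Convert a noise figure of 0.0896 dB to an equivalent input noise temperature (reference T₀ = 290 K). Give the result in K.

6.05 K

F = 10^(0.0896/10) = 1.02085
T_e = (F − 1)·T₀ = (1.02085 − 1) × 290 = 6.05 K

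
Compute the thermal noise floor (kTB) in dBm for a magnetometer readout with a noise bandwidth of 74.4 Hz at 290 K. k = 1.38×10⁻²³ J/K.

P_n = kTB = 1.38×10⁻²³ × 290 × 7.44×10¹ = 2.98×10⁻¹⁹ W
In dBm: 10 log₁₀(2.98×10⁻¹⁹ / 10⁻³) = −155.3 dBm

−155.3 dBm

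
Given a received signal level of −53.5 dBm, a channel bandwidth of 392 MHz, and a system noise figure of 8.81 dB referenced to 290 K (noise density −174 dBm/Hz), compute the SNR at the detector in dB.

Noise floor: N = −174 + 10 log₁₀(B) + NF
10 log₁₀(3.92×10⁸) = 85.93 dB
N = −174 + 85.93 + 8.81 = −79.26 dBm
SNR = P_sig − N = −53.5 − (−79.26) = 25.76 dB → 25.8 dB

25.8 dB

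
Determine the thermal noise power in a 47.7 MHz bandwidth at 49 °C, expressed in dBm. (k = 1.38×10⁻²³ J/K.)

T = 49 °C + 273.15 = 322.15 K
P_n = kTB = 1.38×10⁻²³ × 322.15 × 4.77×10⁷ = 2.12×10⁻¹³ W
In dBm: 10 log₁₀(2.12×10⁻¹³ / 10⁻³) = −96.7 dBm

−96.7 dBm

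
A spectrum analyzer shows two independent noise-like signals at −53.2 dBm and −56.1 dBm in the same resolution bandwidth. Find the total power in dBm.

Convert to linear, add, convert back:
P₁ = 4.79×10⁻⁹ W, P₂ = 2.45×10⁻⁹ W
P_tot = 7.24×10⁻⁹ W → 10 log₁₀(P_tot / 10⁻³) = −51.4 dBm

−51.4 dBm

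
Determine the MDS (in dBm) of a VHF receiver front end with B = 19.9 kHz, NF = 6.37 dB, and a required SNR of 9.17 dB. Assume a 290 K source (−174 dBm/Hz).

−115.5 dBm

Sensitivity = −174 + 10 log₁₀(B) + NF + SNR_min
= −174 + 42.99 + 6.37 + 9.17
= −115.47 dBm → −115.5 dBm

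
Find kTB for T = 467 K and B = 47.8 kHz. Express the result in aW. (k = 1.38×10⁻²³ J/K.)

308 aW

P_n = kTB = 1.38×10⁻²³ × 467 × 4.78×10⁴ = 3.08×10⁻¹⁶ W = 308 aW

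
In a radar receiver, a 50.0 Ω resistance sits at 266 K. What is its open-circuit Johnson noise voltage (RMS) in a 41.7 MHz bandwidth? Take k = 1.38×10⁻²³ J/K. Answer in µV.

V_n = √(4kTRB)
4kTRB = 4 × 1.38×10⁻²³ × 266 × 5.00×10¹ × 4.17×10⁷ = 3.06×10⁻¹¹ V²
V_n = √(3.06×10⁻¹¹) = 5.53×10⁻⁶ V = 5.53 µV

5.53 µV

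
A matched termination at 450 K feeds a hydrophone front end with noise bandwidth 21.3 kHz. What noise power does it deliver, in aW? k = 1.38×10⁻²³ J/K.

132 aW

P_n = kTB = 1.38×10⁻²³ × 450 × 2.13×10⁴ = 1.32×10⁻¹⁶ W = 132 aW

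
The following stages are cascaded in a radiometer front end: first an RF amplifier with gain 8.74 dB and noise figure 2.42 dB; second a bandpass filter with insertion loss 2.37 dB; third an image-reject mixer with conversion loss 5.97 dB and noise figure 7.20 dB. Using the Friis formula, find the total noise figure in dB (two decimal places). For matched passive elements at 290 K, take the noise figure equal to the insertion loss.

4.51 dB

Convert to linear (a loss of L dB is a gain of −L dB): F_i = 10^(NF_i/10), G_i = 10^(G_i,dB/10)
  Stage 1: F_1 = 10^(2.42/10) = 1.746, G_1 = 10^(8.74/10) = 7.482
  Stage 2: F_2 = 10^(2.37/10) = 1.726, G_2 = 10^(−2.37/10) = 0.5794
  Stage 3: F_3 = 10^(7.20/10) = 5.248, G_3 = 10^(−5.97/10) = 0.2529
Friis cascade:
  F = 1.746 + (1.726 − 1)/7.482 + (5.248 − 1)/4.335 = 2.823
NF = 10 log₁₀(2.823) = 4.51 dB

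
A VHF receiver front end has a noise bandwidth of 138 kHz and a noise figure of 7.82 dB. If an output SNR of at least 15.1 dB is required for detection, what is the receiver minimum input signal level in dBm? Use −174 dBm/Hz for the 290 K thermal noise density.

−99.7 dBm

Sensitivity = −174 + 10 log₁₀(B) + NF + SNR_min
= −174 + 51.4 + 7.82 + 15.1
= −99.68 dBm → −99.7 dBm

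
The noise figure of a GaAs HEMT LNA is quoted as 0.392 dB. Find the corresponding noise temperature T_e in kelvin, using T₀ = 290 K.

F = 10^(0.392/10) = 1.09446
T_e = (F − 1)·T₀ = (1.09446 − 1) × 290 = 27.4 K

27.4 K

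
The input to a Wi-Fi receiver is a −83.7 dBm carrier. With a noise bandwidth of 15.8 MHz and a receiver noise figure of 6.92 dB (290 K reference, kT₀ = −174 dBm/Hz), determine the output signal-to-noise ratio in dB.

11.4 dB

Noise floor: N = −174 + 10 log₁₀(B) + NF
10 log₁₀(1.58×10⁷) = 71.99 dB
N = −174 + 71.99 + 6.92 = −95.09 dBm
SNR = P_sig − N = −83.7 − (−95.09) = 11.39 dB → 11.4 dB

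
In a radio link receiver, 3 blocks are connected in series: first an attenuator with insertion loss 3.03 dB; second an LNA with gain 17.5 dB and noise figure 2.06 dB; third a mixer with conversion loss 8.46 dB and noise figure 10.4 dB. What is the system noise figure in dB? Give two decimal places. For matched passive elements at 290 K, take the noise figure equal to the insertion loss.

Convert to linear (a loss of L dB is a gain of −L dB): F_i = 10^(NF_i/10), G_i = 10^(G_i,dB/10)
  Stage 1: F_1 = 10^(3.03/10) = 2.009, G_1 = 10^(−3.03/10) = 0.4977
  Stage 2: F_2 = 10^(2.06/10) = 1.607, G_2 = 10^(17.5/10) = 56.23
  Stage 3: F_3 = 10^(10.4/10) = 10.96, G_3 = 10^(−8.46/10) = 0.1426
Friis cascade:
  F = 2.009 + (1.607 − 1)/0.4977 + (10.96 − 1)/27.99 = 3.585
NF = 10 log₁₀(3.585) = 5.54 dB

5.54 dB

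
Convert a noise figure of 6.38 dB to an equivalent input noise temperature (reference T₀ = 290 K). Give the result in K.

970 K

F = 10^(6.38/10) = 4.3451
T_e = (F − 1)·T₀ = (4.3451 − 1) × 290 = 970 K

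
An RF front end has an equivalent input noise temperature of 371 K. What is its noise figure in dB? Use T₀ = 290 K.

3.58 dB

F = 1 + T_e/T₀ = 1 + 371/290 = 2.27931
NF = 10 log₁₀(2.27931) = 3.58 dB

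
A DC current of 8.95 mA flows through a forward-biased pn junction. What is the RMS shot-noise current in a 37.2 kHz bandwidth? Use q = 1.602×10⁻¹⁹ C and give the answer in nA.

I_n = √(2qI·B)
2qI·B = 2 × 1.602×10⁻¹⁹ × 8.95×10⁻³ × 3.72×10⁴ = 1.07×10⁻¹⁶ A²
I_n = √(1.07×10⁻¹⁶) = 1.03×10⁻⁸ A = 10.3 nA

10.3 nA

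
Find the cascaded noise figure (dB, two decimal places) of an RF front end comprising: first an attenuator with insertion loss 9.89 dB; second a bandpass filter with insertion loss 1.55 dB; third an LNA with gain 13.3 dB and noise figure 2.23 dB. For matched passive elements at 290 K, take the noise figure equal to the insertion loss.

13.67 dB

Convert to linear (a loss of L dB is a gain of −L dB): F_i = 10^(NF_i/10), G_i = 10^(G_i,dB/10)
  Stage 1: F_1 = 10^(9.89/10) = 9.750, G_1 = 10^(−9.89/10) = 0.1026
  Stage 2: F_2 = 10^(1.55/10) = 1.429, G_2 = 10^(−1.55/10) = 0.6998
  Stage 3: F_3 = 10^(2.23/10) = 1.671, G_3 = 10^(13.3/10) = 21.38
Friis cascade:
  F = 9.750 + (1.429 − 1)/0.1026 + (1.671 − 1)/0.07178 = 23.28
NF = 10 log₁₀(23.28) = 13.67 dB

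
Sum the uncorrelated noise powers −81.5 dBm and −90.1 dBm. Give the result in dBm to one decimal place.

Convert to linear, add, convert back:
P₁ = 7.08×10⁻¹² W, P₂ = 9.77×10⁻¹³ W
P_tot = 8.06×10⁻¹² W → 10 log₁₀(P_tot / 10⁻³) = −80.9 dBm

−80.9 dBm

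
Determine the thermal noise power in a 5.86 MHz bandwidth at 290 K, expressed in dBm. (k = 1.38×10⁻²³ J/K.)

P_n = kTB = 1.38×10⁻²³ × 290 × 5.86×10⁶ = 2.35×10⁻¹⁴ W
In dBm: 10 log₁₀(2.35×10⁻¹⁴ / 10⁻³) = −106.3 dBm

−106.3 dBm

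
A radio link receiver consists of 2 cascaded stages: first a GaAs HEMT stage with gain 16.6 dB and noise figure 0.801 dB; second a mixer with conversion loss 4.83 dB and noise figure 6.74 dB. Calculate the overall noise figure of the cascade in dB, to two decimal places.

Convert to linear (a loss of L dB is a gain of −L dB): F_i = 10^(NF_i/10), G_i = 10^(G_i,dB/10)
  Stage 1: F_1 = 10^(0.801/10) = 1.203, G_1 = 10^(16.6/10) = 45.71
  Stage 2: F_2 = 10^(6.74/10) = 4.721, G_2 = 10^(−4.83/10) = 0.3289
Friis cascade:
  F = 1.203 + (4.721 − 1)/45.71 = 1.284
NF = 10 log₁₀(1.284) = 1.09 dB

1.09 dB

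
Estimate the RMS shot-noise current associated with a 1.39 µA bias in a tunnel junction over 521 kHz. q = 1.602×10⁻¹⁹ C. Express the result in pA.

I_n = √(2qI·B)
2qI·B = 2 × 1.602×10⁻¹⁹ × 1.39×10⁻⁶ × 5.21×10⁵ = 2.32×10⁻¹⁹ A²
I_n = √(2.32×10⁻¹⁹) = 4.82×10⁻¹⁰ A = 482 pA

482 pA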